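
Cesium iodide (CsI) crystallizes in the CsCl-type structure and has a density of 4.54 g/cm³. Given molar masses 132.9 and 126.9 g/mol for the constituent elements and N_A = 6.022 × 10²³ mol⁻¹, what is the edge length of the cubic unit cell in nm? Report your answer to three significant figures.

0.456 nm

M(CsI) = 259.8 g/mol; Z = 1 formula unit per cell.
a³ = Z·M/(N_A·ρ) = 1 × 259.8 / (6.022 × 10²³ × 4.54) = 9.503 × 10^-23 cm³, so a = 4.563 × 10^-8 cm = 0.456 nm.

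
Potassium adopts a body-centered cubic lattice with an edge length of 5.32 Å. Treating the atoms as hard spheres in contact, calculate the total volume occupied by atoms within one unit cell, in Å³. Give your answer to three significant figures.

102 Å³

In a BCC lattice atoms touch along the body diagonal, so √3·a = 4r, so r = 0.4330a = 2.304 Å.
V_atoms = Z × (4/3)πr³ = 2 × (4/3)π × (2.304)³ = 102 Å³.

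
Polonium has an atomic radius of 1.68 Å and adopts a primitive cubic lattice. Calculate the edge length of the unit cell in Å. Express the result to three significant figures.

In a simple cubic lattice, atoms touch along the cell edge, so a = 2r.
a = 2r = 2 × 1.68 = 3.36 Å.

3.36 Å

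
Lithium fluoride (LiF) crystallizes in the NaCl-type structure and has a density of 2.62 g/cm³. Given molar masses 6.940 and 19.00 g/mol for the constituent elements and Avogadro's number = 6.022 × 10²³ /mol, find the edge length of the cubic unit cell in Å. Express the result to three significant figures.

4.04 Å

M(LiF) = 25.94 g/mol; Z = 4 formula units per cell.
a³ = Z·M/(N_A·ρ) = 4 × 25.94 / (6.022 × 10²³ × 2.62) = 6.576 × 10^-23 cm³, so a = 4.036 × 10^-8 cm = 4.04 Å.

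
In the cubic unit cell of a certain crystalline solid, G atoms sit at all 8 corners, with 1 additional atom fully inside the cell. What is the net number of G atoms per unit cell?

Corner atoms are shared by 8 cells (1/8 each), interior atoms are unshared.
Net atoms = 8 × 1/8 + 1 = 1 + 1 = 2.

2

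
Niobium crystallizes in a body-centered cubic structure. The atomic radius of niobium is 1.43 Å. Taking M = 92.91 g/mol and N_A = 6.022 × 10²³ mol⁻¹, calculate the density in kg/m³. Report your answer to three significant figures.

In a BCC lattice, atoms touch along the body diagonal, so √3·a = 4r, giving a = 3.302 Å = 3.302 × 10^-8 cm.
With Z = 2, ρ = Z·M/(N_A·a³) = 2 × 92.91 / (6.022 × 10²³ × 3.602 × 10^-23) = 8.567 g/cm³ = 8570 kg/m³.

8570 kg/m³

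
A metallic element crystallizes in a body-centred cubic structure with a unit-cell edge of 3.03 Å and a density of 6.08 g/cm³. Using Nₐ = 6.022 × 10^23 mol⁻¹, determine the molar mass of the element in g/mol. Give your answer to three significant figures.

A BCC cell has Z = 2 atoms; a = 3.030 × 10^-8 cm.
M = ρ·N_A·a³/Z = 6.08 × 6.022 × 10²³ × 2.782 × 10^-23 / 2 = 50.9 g/mol.

50.9 g/mol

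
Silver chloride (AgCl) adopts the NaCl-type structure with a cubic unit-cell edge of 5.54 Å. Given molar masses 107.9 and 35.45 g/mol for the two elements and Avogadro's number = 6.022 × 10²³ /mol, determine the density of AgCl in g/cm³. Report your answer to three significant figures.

5.60 g/cm³

The NaCl-type structure contains Z = 4 formula units per cell; M(AgCl) = 107.9 + 35.45 = 143.35 g/mol.
a³ = (5.540 × 10^-8 cm)³ = 1.700 × 10^-22 cm³.
ρ = 4 × 143.35 / (6.022 × 10²³ × 1.700 × 10^-22) = 5.600 g/cm³.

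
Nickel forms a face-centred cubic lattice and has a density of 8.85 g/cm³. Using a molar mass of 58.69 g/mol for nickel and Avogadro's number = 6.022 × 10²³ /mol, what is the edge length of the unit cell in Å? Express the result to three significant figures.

With Z = 4 atoms per FCC cell, a³ = Z·M/(N_A·ρ) = 4 × 58.69 / (6.022 × 10²³ × 8.850 g/cm³) = 4.405 × 10^-23 cm³.
a = (4.405 × 10^-23)^(1/3) = 3.532 × 10^-8 cm = 3.53 Å.

3.53 Å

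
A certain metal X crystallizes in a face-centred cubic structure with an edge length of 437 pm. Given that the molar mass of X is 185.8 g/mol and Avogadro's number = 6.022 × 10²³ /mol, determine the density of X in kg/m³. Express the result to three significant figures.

An FCC unit cell contains Z = 4 atoms.
Cell volume: a³ = (437 pm)³ = (4.370 × 10^-8 cm)³ = 8.345 × 10^-23 cm³.
ρ = Z·M/(N_A·a³) = 4 × 185.8 / (6.022 × 10²³ × 8.345 × 10^-23) = 14.79 g/cm³ = 14800 kg/m³.

14800 kg/m³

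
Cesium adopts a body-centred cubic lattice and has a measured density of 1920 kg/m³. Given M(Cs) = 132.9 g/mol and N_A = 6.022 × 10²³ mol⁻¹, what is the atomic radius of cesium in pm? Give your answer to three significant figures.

265 pm

For a BCC cell (Z = 2), a³ = Z·M/(N_A·ρ) = 2 × 132.9 / (6.022 × 10²³ × 1.920) = 2.299 × 10^-22 cm³, so a = 6.126 × 10^-8 cm = 612.6 pm.
Atoms touch along the body diagonal, so √3·a = 4r, so r = 0.4330 × a = 265 pm.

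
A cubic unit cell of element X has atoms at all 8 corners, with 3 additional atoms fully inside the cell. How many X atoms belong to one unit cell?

4

Corner atoms are shared by 8 cells (1/8 each), interior atoms are unshared.
Net atoms = 8 × 1/8 + 3 = 1 + 3 = 4.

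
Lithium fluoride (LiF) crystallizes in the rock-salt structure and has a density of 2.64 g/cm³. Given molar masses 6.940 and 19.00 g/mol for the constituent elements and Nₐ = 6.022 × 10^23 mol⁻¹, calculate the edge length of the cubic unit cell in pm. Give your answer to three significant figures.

403 pm

M(LiF) = 25.94 g/mol; Z = 4 formula units per cell.
a³ = Z·M/(N_A·ρ) = 4 × 25.94 / (6.022 × 10²³ × 2.64) = 6.527 × 10^-23 cm³, so a = 4.026 × 10^-8 cm = 403 pm.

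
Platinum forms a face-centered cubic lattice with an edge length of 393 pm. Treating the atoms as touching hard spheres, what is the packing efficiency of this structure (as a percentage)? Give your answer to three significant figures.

74.0%

In an FCC lattice atoms touch along the face diagonal, so √2·a = 4r, so r = 0.3536a = 138.9 pm.
Packing fraction = Z·(4/3)πr³ / a³ = 4 × (4/3)π × (138.9)³ / (393)³ = 0.7405 = 74.0%.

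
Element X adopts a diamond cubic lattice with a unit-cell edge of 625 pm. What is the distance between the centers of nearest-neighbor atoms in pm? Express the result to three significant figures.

271 pm

In a diamond cubic structure, nearest neighbors lie along the body diagonal with √3·a = 8r; the nearest-neighbor distance equals 2r = 0.4330·a.
d = 0.4330 × 625 = 271 pm.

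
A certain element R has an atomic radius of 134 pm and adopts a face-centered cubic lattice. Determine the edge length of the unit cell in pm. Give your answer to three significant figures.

379 pm

In an FCC lattice, atoms touch along the face diagonal, so √2·a = 4r.
a = 4r/√2 = 4 × 134 / 1.4142 = 379 pm.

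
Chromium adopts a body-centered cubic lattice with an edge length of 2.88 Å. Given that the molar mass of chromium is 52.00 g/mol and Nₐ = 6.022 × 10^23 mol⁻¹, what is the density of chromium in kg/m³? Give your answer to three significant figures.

A BCC unit cell contains Z = 2 atoms.
Cell volume: a³ = (2.88 Å)³ = (2.880 × 10^-8 cm)³ = 2.389 × 10^-23 cm³.
ρ = Z·M/(N_A·a³) = 2 × 52.00 / (6.022 × 10²³ × 2.389 × 10^-23) = 7.230 g/cm³ = 7230 kg/m³.

7230 kg/m³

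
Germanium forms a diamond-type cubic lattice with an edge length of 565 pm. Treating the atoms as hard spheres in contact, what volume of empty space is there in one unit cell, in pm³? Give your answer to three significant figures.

In a diamond cubic lattice nearest neighbors lie along the body diagonal with √3·a = 8r, so r = 0.2165a = 122.3 pm.
V_cell = a³ = 1.804 × 10^8 pm³; V_atoms = 8 × (4/3)πr³ = 6.134 × 10^7 pm³.
Empty space = 1.804 × 10^8 − 6.134 × 10^7 = 1.19 × 10^8 pm³.

1.19 × 10^8 pm³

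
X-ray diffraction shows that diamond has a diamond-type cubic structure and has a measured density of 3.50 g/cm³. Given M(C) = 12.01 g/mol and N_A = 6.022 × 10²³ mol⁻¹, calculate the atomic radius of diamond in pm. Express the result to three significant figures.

For a diamond cubic cell (Z = 8), a³ = Z·M/(N_A·ρ) = 8 × 12.01 / (6.022 × 10²³ × 3.500) = 4.559 × 10^-23 cm³, so a = 3.572 × 10^-8 cm = 357.2 pm.
Nearest neighbors lie along the body diagonal with √3·a = 8r, so r = 0.2165 × a = 77.3 pm.

77.3 pm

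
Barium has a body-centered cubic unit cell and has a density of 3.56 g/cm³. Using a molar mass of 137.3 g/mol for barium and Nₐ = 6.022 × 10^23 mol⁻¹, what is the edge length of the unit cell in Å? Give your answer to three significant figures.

With Z = 2 atoms per BCC cell, a³ = Z·M/(N_A·ρ) = 2 × 137.3 / (6.022 × 10²³ × 3.560 g/cm³) = 1.281 × 10^-22 cm³.
a = (1.281 × 10^-22)^(1/3) = 5.041 × 10^-8 cm = 5.04 Å.

5.04 Å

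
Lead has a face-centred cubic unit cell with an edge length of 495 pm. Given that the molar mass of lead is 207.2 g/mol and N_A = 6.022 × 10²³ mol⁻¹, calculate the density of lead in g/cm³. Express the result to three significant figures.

An FCC unit cell contains Z = 4 atoms.
Cell volume: a³ = (495 pm)³ = (4.950 × 10^-8 cm)³ = 1.213 × 10^-22 cm³.
ρ = Z·M/(N_A·a³) = 4 × 207.2 / (6.022 × 10²³ × 1.213 × 10^-22) = 11.35 g/cm³.

11.3 g/cm³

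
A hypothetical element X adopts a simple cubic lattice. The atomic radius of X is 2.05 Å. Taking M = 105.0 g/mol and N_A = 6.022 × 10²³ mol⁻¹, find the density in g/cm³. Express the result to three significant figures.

2.53 g/cm³

In a simple cubic lattice, atoms touch along the cell edge, so a = 2r, giving a = 4.100 Å = 4.100 × 10^-8 cm.
With Z = 1, ρ = Z·M/(N_A·a³) = 1 × 105.0 / (6.022 × 10²³ × 6.892 × 10^-23) = 2.530 g/cm³.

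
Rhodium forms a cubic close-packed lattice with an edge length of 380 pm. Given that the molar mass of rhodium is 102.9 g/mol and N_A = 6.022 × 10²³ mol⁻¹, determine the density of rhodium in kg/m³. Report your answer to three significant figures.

An FCC unit cell contains Z = 4 atoms.
Cell volume: a³ = (380 pm)³ = (3.800 × 10^-8 cm)³ = 5.487 × 10^-23 cm³.
ρ = Z·M/(N_A·a³) = 4 × 102.9 / (6.022 × 10²³ × 5.487 × 10^-23) = 12.46 g/cm³ = 12500 kg/m³.

12500 kg/m³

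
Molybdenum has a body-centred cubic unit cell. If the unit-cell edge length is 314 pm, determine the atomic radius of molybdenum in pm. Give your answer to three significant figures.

In a BCC lattice, atoms touch along the body diagonal, so √3·a = 4r.
r = √3·a/4 = 1.7321 × 314 / 4 = 136 pm.

136 pm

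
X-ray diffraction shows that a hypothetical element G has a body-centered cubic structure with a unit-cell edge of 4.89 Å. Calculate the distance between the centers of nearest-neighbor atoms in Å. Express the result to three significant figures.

In a BCC structure, atoms touch along the body diagonal, so √3·a = 4r; the nearest-neighbor distance equals 2r = 0.8660·a.
d = 0.8660 × 4.89 = 4.23 Å.

4.23 Å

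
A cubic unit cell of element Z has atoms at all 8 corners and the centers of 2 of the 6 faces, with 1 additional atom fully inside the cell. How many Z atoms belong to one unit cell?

3

Corner atoms are shared by 8 cells (1/8 each), face atoms by 2 (1/2 each), interior atoms are unshared.
Net atoms = 8 × 1/8 + 2 × 1/2 + 1 = 1 + 1 + 1 = 3.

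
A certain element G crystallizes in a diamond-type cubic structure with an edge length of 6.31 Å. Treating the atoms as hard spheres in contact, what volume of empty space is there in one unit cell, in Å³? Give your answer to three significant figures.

In a diamond cubic lattice nearest neighbors lie along the body diagonal with √3·a = 8r, so r = 0.2165a = 1.366 Å.
V_cell = a³ = 251.2 Å³; V_atoms = 8 × (4/3)πr³ = 85.44 Å³.
Empty space = 251.2 − 85.44 = 166 Å³.

166 Å³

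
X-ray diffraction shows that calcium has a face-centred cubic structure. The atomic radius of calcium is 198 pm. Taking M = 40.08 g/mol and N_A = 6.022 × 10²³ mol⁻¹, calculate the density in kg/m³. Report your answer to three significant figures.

1520 kg/m³

In an FCC lattice, atoms touch along the face diagonal, so √2·a = 4r, giving a = 560.0 pm = 5.600 × 10^-8 cm.
With Z = 4, ρ = Z·M/(N_A·a³) = 4 × 40.08 / (6.022 × 10²³ × 1.756 × 10^-22) = 1.516 g/cm³ = 1520 kg/m³.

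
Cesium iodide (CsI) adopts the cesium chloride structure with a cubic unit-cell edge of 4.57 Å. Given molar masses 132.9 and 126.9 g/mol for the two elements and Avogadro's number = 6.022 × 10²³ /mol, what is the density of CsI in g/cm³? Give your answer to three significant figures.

The cesium chloride structure contains Z = 1 formula unit per cell; M(CsI) = 132.9 + 126.9 = 259.8 g/mol.
a³ = (4.570 × 10^-8 cm)³ = 9.544 × 10^-23 cm³.
ρ = 1 × 259.8 / (6.022 × 10²³ × 9.544 × 10^-23) = 4.520 g/cm³.

4.52 g/cm³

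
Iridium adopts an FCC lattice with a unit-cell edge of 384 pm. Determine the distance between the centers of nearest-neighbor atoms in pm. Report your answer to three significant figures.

In an FCC structure, atoms touch along the face diagonal, so √2·a = 4r; the nearest-neighbor distance equals 2r = 0.7071·a.
d = 0.7071 × 384 = 272 pm.

272 pm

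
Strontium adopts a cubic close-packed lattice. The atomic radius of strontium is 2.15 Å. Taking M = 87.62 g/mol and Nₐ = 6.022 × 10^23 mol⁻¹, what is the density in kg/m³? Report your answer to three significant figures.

2590 kg/m³

In an FCC lattice, atoms touch along the face diagonal, so √2·a = 4r, giving a = 6.081 Å = 6.081 × 10^-8 cm.
With Z = 4, ρ = Z·M/(N_A·a³) = 4 × 87.62 / (6.022 × 10²³ × 2.249 × 10^-22) = 2.588 g/cm³ = 2590 kg/m³.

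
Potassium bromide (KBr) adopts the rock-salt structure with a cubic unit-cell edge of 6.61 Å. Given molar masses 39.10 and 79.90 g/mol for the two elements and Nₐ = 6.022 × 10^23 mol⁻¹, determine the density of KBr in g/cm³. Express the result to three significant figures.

The rock-salt structure contains Z = 4 formula units per cell; M(KBr) = 39.10 + 79.90 = 119.0 g/mol.
a³ = (6.610 × 10^-8 cm)³ = 2.888 × 10^-22 cm³.
ρ = 4 × 119.0 / (6.022 × 10²³ × 2.888 × 10^-22) = 2.737 g/cm³.

2.74 g/cm³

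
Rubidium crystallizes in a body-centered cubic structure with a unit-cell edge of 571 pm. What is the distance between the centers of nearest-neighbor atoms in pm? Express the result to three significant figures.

495 pm

In a BCC structure, atoms touch along the body diagonal, so √3·a = 4r; the nearest-neighbor distance equals 2r = 0.8660·a.
d = 0.8660 × 571 = 495 pm.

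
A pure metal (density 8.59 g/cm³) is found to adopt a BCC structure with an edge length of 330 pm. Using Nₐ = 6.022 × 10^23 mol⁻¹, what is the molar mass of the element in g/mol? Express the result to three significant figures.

A BCC cell has Z = 2 atoms; a = 3.300 × 10^-8 cm.
M = ρ·N_A·a³/Z = 8.59 × 6.022 × 10²³ × 3.594 × 10^-23 / 2 = 92.9 g/mol.

92.9 g/mol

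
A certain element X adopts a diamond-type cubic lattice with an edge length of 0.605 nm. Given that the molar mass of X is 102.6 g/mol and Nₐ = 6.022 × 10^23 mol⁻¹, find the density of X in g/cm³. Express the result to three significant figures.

6.16 g/cm³

A diamond cubic unit cell contains Z = 8 atoms.
Cell volume: a³ = (0.605 nm)³ = (6.050 × 10^-8 cm)³ = 2.214 × 10^-22 cm³.
ρ = Z·M/(N_A·a³) = 8 × 102.6 / (6.022 × 10²³ × 2.214 × 10^-22) = 6.155 g/cm³.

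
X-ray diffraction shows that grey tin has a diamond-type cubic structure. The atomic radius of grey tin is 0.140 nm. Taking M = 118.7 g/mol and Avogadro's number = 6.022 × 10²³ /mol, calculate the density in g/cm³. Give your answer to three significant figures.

In a diamond cubic lattice, nearest neighbors lie along the body diagonal with √3·a = 8r, giving a = 0.6466 nm = 6.466 × 10^-8 cm.
With Z = 8, ρ = Z·M/(N_A·a³) = 8 × 118.7 / (6.022 × 10²³ × 2.704 × 10^-22) = 5.832 g/cm³.

5.83 g/cm³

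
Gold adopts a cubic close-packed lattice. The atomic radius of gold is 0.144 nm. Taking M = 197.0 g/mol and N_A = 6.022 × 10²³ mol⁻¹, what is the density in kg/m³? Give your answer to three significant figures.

19400 kg/m³

In an FCC lattice, atoms touch along the face diagonal, so √2·a = 4r, giving a = 0.4073 nm = 4.073 × 10^-8 cm.
With Z = 4, ρ = Z·M/(N_A·a³) = 4 × 197.0 / (6.022 × 10²³ × 6.757 × 10^-23) = 19.37 g/cm³ = 19400 kg/m³.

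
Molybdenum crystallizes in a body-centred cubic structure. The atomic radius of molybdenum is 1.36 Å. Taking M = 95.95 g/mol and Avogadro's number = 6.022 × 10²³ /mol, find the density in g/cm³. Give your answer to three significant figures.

10.3 g/cm³

In a BCC lattice, atoms touch along the body diagonal, so √3·a = 4r, giving a = 3.141 Å = 3.141 × 10^-8 cm.
With Z = 2, ρ = Z·M/(N_A·a³) = 2 × 95.95 / (6.022 × 10²³ × 3.098 × 10^-23) = 10.29 g/cm³.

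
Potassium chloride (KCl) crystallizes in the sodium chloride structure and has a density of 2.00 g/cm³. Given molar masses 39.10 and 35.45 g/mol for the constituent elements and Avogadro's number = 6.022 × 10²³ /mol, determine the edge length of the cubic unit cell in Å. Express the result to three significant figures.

M(KCl) = 74.55 g/mol; Z = 4 formula units per cell.
a³ = Z·M/(N_A·ρ) = 4 × 74.55 / (6.022 × 10²³ × 2.00) = 2.476 × 10^-22 cm³, so a = 6.279 × 10^-8 cm = 6.28 Å.

6.28 Å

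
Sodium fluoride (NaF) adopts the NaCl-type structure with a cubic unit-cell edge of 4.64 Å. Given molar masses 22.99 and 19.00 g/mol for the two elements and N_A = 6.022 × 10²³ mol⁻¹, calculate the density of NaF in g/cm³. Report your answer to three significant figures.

The NaCl-type structure contains Z = 4 formula units per cell; M(NaF) = 22.99 + 19.00 = 41.99 g/mol.
a³ = (4.640 × 10^-8 cm)³ = 9.990 × 10^-23 cm³.
ρ = 4 × 41.99 / (6.022 × 10²³ × 9.990 × 10^-23) = 2.792 g/cm³.

2.79 g/cm³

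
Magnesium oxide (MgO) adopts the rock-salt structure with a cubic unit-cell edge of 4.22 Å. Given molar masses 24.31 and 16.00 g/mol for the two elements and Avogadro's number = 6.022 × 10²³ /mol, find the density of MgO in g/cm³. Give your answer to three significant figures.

3.56 g/cm³

The rock-salt structure contains Z = 4 formula units per cell; M(MgO) = 24.31 + 16.00 = 40.31 g/mol.
a³ = (4.220 × 10^-8 cm)³ = 7.515 × 10^-23 cm³.
ρ = 4 × 40.31 / (6.022 × 10²³ × 7.515 × 10^-23) = 3.563 g/cm³.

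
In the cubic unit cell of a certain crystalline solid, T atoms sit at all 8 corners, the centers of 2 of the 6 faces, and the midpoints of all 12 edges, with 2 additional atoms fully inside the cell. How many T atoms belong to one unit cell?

7

Corner atoms are shared by 8 cells (1/8 each), face atoms by 2 (1/2 each), edge atoms by 4 (1/4 each), interior atoms are unshared.
Net atoms = 8 × 1/8 + 2 × 1/2 + 12 × 1/4 + 2 = 1 + 1 + 3 + 2 = 7.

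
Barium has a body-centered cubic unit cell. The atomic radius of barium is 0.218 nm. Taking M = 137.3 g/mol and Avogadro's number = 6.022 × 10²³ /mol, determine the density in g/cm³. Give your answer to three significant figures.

In a BCC lattice, atoms touch along the body diagonal, so √3·a = 4r, giving a = 0.5034 nm = 5.034 × 10^-8 cm.
With Z = 2, ρ = Z·M/(N_A·a³) = 2 × 137.3 / (6.022 × 10²³ × 1.276 × 10^-22) = 3.573 g/cm³.

3.57 g/cm³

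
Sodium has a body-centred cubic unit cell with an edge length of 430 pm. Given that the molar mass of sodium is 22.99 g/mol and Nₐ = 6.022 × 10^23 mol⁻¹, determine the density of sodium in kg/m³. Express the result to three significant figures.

960 kg/m³

A BCC unit cell contains Z = 2 atoms.
Cell volume: a³ = (430 pm)³ = (4.300 × 10^-8 cm)³ = 7.951 × 10^-23 cm³.
ρ = Z·M/(N_A·a³) = 2 × 22.99 / (6.022 × 10²³ × 7.951 × 10^-23) = 0.9603 g/cm³ = 960 kg/m³.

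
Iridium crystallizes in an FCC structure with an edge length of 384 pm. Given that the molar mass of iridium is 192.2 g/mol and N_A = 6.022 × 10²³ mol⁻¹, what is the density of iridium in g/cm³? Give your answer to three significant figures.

22.5 g/cm³

An FCC unit cell contains Z = 4 atoms.
Cell volume: a³ = (384 pm)³ = (3.840 × 10^-8 cm)³ = 5.662 × 10^-23 cm³.
ρ = Z·M/(N_A·a³) = 4 × 192.2 / (6.022 × 10²³ × 5.662 × 10^-23) = 22.55 g/cm³.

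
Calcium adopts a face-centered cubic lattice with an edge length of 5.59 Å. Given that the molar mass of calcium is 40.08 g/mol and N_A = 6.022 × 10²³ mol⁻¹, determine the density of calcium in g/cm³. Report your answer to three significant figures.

1.52 g/cm³

An FCC unit cell contains Z = 4 atoms.
Cell volume: a³ = (5.59 Å)³ = (5.590 × 10^-8 cm)³ = 1.747 × 10^-22 cm³.
ρ = Z·M/(N_A·a³) = 4 × 40.08 / (6.022 × 10²³ × 1.747 × 10^-22) = 1.524 g/cm³.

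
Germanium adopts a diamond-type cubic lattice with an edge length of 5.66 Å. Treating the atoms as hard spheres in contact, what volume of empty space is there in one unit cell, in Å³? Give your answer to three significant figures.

120 Å³

In a diamond cubic lattice nearest neighbors lie along the body diagonal with √3·a = 8r, so r = 0.2165a = 1.225 Å.
V_cell = a³ = 181.3 Å³; V_atoms = 8 × (4/3)πr³ = 61.67 Å³.
Empty space = 181.3 − 61.67 = 120 Å³.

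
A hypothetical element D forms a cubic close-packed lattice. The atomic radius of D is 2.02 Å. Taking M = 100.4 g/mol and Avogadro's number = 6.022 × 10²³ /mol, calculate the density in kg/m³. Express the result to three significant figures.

In an FCC lattice, atoms touch along the face diagonal, so √2·a = 4r, giving a = 5.713 Å = 5.713 × 10^-8 cm.
With Z = 4, ρ = Z·M/(N_A·a³) = 4 × 100.4 / (6.022 × 10²³ × 1.865 × 10^-22) = 3.576 g/cm³ = 3580 kg/m³.

3580 kg/m³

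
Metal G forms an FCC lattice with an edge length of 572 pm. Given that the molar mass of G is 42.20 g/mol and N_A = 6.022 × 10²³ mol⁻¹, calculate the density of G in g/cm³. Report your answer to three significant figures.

An FCC unit cell contains Z = 4 atoms.
Cell volume: a³ = (572 pm)³ = (5.720 × 10^-8 cm)³ = 1.871 × 10^-22 cm³.
ρ = Z·M/(N_A·a³) = 4 × 42.20 / (6.022 × 10²³ × 1.871 × 10^-22) = 1.498 g/cm³.

1.50 g/cm³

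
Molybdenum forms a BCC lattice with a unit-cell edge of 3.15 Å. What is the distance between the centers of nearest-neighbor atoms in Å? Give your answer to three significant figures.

2.73 Å

In a BCC structure, atoms touch along the body diagonal, so √3·a = 4r; the nearest-neighbor distance equals 2r = 0.8660·a.
d = 0.8660 × 3.15 = 2.73 Å.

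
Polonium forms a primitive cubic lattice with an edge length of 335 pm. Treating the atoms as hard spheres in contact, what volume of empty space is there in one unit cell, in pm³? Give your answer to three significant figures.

1.79 × 10^7 pm³

In a simple cubic lattice atoms touch along the cell edge, so a = 2r, so r = 0.5000a = 167.5 pm.
V_cell = a³ = 3.760 × 10^7 pm³; V_atoms = 1 × (4/3)πr³ = 1.968 × 10^7 pm³.
Empty space = 3.760 × 10^7 − 1.968 × 10^7 = 1.79 × 10^7 pm³.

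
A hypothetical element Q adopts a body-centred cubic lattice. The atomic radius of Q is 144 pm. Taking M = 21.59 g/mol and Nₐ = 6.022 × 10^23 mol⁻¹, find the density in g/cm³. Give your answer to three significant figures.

In a BCC lattice, atoms touch along the body diagonal, so √3·a = 4r, giving a = 332.6 pm = 3.326 × 10^-8 cm.
With Z = 2, ρ = Z·M/(N_A·a³) = 2 × 21.59 / (6.022 × 10²³ × 3.678 × 10^-23) = 1.950 g/cm³.

1.95 g/cm³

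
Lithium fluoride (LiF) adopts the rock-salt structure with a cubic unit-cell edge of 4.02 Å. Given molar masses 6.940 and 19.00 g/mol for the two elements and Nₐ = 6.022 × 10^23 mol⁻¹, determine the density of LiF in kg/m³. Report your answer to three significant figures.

The rock-salt structure contains Z = 4 formula units per cell; M(LiF) = 6.940 + 19.00 = 25.94 g/mol.
a³ = (4.020 × 10^-8 cm)³ = 6.496 × 10^-23 cm³.
ρ = 4 × 25.94 / (6.022 × 10²³ × 6.496 × 10^-23) = 2.652 g/cm³ = 2650 kg/m³.

2650 kg/m³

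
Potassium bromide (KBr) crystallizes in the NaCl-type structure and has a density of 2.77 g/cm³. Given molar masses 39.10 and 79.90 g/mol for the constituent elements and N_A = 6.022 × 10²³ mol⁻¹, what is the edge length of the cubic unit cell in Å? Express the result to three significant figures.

M(KBr) = 119.0 g/mol; Z = 4 formula units per cell.
a³ = Z·M/(N_A·ρ) = 4 × 119.0 / (6.022 × 10²³ × 2.77) = 2.854 × 10^-22 cm³, so a = 6.584 × 10^-8 cm = 6.58 Å.

6.58 Å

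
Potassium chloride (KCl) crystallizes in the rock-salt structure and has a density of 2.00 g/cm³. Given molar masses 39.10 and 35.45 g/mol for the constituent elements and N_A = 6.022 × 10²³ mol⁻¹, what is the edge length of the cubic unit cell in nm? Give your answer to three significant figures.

M(KCl) = 74.55 g/mol; Z = 4 formula units per cell.
a³ = Z·M/(N_A·ρ) = 4 × 74.55 / (6.022 × 10²³ × 2.00) = 2.476 × 10^-22 cm³, so a = 6.279 × 10^-8 cm = 0.628 nm.

0.628 nm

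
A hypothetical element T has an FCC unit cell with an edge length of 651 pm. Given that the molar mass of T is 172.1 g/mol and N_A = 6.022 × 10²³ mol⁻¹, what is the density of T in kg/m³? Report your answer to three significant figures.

An FCC unit cell contains Z = 4 atoms.
Cell volume: a³ = (651 pm)³ = (6.510 × 10^-8 cm)³ = 2.759 × 10^-22 cm³.
ρ = Z·M/(N_A·a³) = 4 × 172.1 / (6.022 × 10²³ × 2.759 × 10^-22) = 4.143 g/cm³ = 4140 kg/m³.

4140 kg/m³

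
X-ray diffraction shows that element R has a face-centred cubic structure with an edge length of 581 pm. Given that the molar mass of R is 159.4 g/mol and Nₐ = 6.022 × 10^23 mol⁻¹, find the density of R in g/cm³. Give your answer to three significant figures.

An FCC unit cell contains Z = 4 atoms.
Cell volume: a³ = (581 pm)³ = (5.810 × 10^-8 cm)³ = 1.961 × 10^-22 cm³.
ρ = Z·M/(N_A·a³) = 4 × 159.4 / (6.022 × 10²³ × 1.961 × 10^-22) = 5.399 g/cm³.

5.40 g/cm³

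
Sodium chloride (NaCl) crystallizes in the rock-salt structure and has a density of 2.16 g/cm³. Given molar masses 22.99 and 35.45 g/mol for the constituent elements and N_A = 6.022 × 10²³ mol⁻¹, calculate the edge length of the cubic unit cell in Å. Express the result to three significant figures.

M(NaCl) = 58.44 g/mol; Z = 4 formula units per cell.
a³ = Z·M/(N_A·ρ) = 4 × 58.44 / (6.022 × 10²³ × 2.16) = 1.797 × 10^-22 cm³, so a = 5.643 × 10^-8 cm = 5.64 Å.

5.64 Å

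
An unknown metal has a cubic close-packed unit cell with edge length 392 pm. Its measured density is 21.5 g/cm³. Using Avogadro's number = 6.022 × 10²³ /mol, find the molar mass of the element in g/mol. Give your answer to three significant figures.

195 g/mol

An FCC cell has Z = 4 atoms; a = 3.920 × 10^-8 cm.
M = ρ·N_A·a³/Z = 21.5 × 6.022 × 10²³ × 6.024 × 10^-23 / 4 = 195 g/mol.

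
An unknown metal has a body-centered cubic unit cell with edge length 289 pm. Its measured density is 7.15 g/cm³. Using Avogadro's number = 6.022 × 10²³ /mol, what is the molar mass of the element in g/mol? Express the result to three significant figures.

52.0 g/mol

A BCC cell has Z = 2 atoms; a = 2.890 × 10^-8 cm.
M = ρ·N_A·a³/Z = 7.15 × 6.022 × 10²³ × 2.414 × 10^-23 / 2 = 52.0 g/mol.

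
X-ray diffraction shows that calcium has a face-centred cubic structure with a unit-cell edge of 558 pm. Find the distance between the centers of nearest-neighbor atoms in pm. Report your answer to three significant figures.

395 pm

In an FCC structure, atoms touch along the face diagonal, so √2·a = 4r; the nearest-neighbor distance equals 2r = 0.7071·a.
d = 0.7071 × 558 = 395 pm.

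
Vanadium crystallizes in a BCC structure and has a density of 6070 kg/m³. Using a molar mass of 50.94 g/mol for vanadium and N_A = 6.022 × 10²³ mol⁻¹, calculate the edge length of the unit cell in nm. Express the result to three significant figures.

0.303 nm

With Z = 2 atoms per BCC cell, a³ = Z·M/(N_A·ρ) = 2 × 50.94 / (6.022 × 10²³ × 6.070 g/cm³) = 2.787 × 10^-23 cm³.
a = (2.787 × 10^-23)^(1/3) = 3.032 × 10^-8 cm = 0.303 nm.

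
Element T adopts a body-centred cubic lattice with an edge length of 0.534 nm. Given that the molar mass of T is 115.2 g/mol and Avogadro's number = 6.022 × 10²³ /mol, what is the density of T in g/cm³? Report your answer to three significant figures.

2.51 g/cm³

A BCC unit cell contains Z = 2 atoms.
Cell volume: a³ = (0.534 nm)³ = (5.340 × 10^-8 cm)³ = 1.523 × 10^-22 cm³.
ρ = Z·M/(N_A·a³) = 2 × 115.2 / (6.022 × 10²³ × 1.523 × 10^-22) = 2.513 g/cm³.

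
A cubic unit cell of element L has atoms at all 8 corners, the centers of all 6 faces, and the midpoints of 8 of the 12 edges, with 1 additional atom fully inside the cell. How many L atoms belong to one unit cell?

Corner atoms are shared by 8 cells (1/8 each), face atoms by 2 (1/2 each), edge atoms by 4 (1/4 each), interior atoms are unshared.
Net atoms = 8 × 1/8 + 6 × 1/2 + 8 × 1/4 + 1 = 1 + 3 + 2 + 1 = 7.

7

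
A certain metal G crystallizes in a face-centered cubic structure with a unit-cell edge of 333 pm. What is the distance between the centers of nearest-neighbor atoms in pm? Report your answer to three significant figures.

In an FCC structure, atoms touch along the face diagonal, so √2·a = 4r; the nearest-neighbor distance equals 2r = 0.7071·a.
d = 0.7071 × 333 = 235 pm.

235 pm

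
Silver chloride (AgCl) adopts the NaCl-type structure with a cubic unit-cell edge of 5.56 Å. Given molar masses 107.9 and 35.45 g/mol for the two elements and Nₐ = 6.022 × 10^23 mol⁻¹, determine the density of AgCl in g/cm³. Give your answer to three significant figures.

5.54 g/cm³

The NaCl-type structure contains Z = 4 formula units per cell; M(AgCl) = 107.9 + 35.45 = 143.35 g/mol.
a³ = (5.560 × 10^-8 cm)³ = 1.719 × 10^-22 cm³.
ρ = 4 × 143.35 / (6.022 × 10²³ × 1.719 × 10^-22) = 5.540 g/cm³.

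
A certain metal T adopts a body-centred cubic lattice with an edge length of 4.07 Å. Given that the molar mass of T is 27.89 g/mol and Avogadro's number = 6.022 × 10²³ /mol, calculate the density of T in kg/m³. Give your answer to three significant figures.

1370 kg/m³

A BCC unit cell contains Z = 2 atoms.
Cell volume: a³ = (4.07 Å)³ = (4.070 × 10^-8 cm)³ = 6.742 × 10^-23 cm³.
ρ = Z·M/(N_A·a³) = 2 × 27.89 / (6.022 × 10²³ × 6.742 × 10^-23) = 1.374 g/cm³ = 1370 kg/m³.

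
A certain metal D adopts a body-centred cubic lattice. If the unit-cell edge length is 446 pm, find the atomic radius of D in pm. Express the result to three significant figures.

In a BCC lattice, atoms touch along the body diagonal, so √3·a = 4r.
r = √3·a/4 = 1.7321 × 446 / 4 = 193 pm.

193 pm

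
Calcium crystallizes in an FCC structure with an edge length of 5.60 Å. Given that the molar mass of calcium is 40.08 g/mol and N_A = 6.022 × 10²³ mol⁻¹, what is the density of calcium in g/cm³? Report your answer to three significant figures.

1.52 g/cm³

An FCC unit cell contains Z = 4 atoms.
Cell volume: a³ = (5.60 Å)³ = (5.600 × 10^-8 cm)³ = 1.756 × 10^-22 cm³.
ρ = Z·M/(N_A·a³) = 4 × 40.08 / (6.022 × 10²³ × 1.756 × 10^-22) = 1.516 g/cm³.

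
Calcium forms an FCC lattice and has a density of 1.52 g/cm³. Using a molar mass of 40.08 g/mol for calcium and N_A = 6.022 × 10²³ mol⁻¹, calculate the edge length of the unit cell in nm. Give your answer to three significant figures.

With Z = 4 atoms per FCC cell, a³ = Z·M/(N_A·ρ) = 4 × 40.08 / (6.022 × 10²³ × 1.520 g/cm³) = 1.751 × 10^-22 cm³.
a = (1.751 × 10^-22)^(1/3) = 5.595 × 10^-8 cm = 0.560 nm.

0.560 nm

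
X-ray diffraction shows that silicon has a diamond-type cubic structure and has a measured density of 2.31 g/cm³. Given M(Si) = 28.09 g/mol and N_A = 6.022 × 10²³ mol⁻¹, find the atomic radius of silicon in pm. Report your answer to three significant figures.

For a diamond cubic cell (Z = 8), a³ = Z·M/(N_A·ρ) = 8 × 28.09 / (6.022 × 10²³ × 2.310) = 1.615 × 10^-22 cm³, so a = 5.446 × 10^-8 cm = 544.6 pm.
Nearest neighbors lie along the body diagonal with √3·a = 8r, so r = 0.2165 × a = 118 pm.

118 pm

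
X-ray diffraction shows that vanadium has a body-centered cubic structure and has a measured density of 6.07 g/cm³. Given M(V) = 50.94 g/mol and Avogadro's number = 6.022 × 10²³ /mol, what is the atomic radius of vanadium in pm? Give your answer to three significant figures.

For a BCC cell (Z = 2), a³ = Z·M/(N_A·ρ) = 2 × 50.94 / (6.022 × 10²³ × 6.070) = 2.787 × 10^-23 cm³, so a = 3.032 × 10^-8 cm = 303.2 pm.
Atoms touch along the body diagonal, so √3·a = 4r, so r = 0.4330 × a = 131 pm.

131 pm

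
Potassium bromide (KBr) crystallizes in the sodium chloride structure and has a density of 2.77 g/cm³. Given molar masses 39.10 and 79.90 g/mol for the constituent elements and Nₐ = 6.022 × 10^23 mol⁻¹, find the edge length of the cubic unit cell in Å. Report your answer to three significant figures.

M(KBr) = 119.0 g/mol; Z = 4 formula units per cell.
a³ = Z·M/(N_A·ρ) = 4 × 119.0 / (6.022 × 10²³ × 2.77) = 2.854 × 10^-22 cm³, so a = 6.584 × 10^-8 cm = 6.58 Å.

6.58 Å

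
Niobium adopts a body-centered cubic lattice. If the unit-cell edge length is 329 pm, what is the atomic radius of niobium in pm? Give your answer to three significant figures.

142 pm

In a BCC lattice, atoms touch along the body diagonal, so √3·a = 4r.
r = √3·a/4 = 1.7321 × 329 / 4 = 142 pm.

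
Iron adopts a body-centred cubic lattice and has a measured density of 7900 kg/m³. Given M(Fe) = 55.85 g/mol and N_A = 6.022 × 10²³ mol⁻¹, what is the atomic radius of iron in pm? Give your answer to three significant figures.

124 pm

For a BCC cell (Z = 2), a³ = Z·M/(N_A·ρ) = 2 × 55.85 / (6.022 × 10²³ × 7.900) = 2.348 × 10^-23 cm³, so a = 2.863 × 10^-8 cm = 286.3 pm.
Atoms touch along the body diagonal, so √3·a = 4r, so r = 0.4330 × a = 124 pm.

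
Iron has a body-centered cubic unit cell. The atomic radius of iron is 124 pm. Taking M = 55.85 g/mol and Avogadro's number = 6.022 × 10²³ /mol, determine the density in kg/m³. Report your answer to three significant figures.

In a BCC lattice, atoms touch along the body diagonal, so √3·a = 4r, giving a = 286.4 pm = 2.864 × 10^-8 cm.
With Z = 2, ρ = Z·M/(N_A·a³) = 2 × 55.85 / (6.022 × 10²³ × 2.348 × 10^-23) = 7.899 g/cm³ = 7900 kg/m³.

7900 kg/m³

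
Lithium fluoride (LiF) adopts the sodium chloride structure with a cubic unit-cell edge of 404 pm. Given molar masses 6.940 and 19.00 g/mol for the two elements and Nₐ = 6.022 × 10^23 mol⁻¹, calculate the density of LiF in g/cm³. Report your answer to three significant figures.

The sodium chloride structure contains Z = 4 formula units per cell; M(LiF) = 6.940 + 19.00 = 25.94 g/mol.
a³ = (4.040 × 10^-8 cm)³ = 6.594 × 10^-23 cm³.
ρ = 4 × 25.94 / (6.022 × 10²³ × 6.594 × 10^-23) = 2.613 g/cm³.

2.61 g/cm³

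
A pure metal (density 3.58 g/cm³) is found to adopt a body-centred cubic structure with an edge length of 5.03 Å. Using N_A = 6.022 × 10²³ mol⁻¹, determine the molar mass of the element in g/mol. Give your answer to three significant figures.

137 g/mol

A BCC cell has Z = 2 atoms; a = 5.030 × 10^-8 cm.
M = ρ·N_A·a³/Z = 3.58 × 6.022 × 10²³ × 1.273 × 10^-22 / 2 = 137 g/mol.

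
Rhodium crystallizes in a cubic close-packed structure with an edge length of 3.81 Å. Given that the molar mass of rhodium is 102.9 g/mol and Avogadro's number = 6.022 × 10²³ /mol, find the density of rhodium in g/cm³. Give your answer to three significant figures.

An FCC unit cell contains Z = 4 atoms.
Cell volume: a³ = (3.81 Å)³ = (3.810 × 10^-8 cm)³ = 5.531 × 10^-23 cm³.
ρ = Z·M/(N_A·a³) = 4 × 102.9 / (6.022 × 10²³ × 5.531 × 10^-23) = 12.36 g/cm³.

12.4 g/cm³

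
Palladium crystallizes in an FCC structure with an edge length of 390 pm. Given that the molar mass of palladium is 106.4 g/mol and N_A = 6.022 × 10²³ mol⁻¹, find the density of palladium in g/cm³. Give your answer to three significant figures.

11.9 g/cm³

An FCC unit cell contains Z = 4 atoms.
Cell volume: a³ = (390 pm)³ = (3.900 × 10^-8 cm)³ = 5.932 × 10^-23 cm³.
ρ = Z·M/(N_A·a³) = 4 × 106.4 / (6.022 × 10²³ × 5.932 × 10^-23) = 11.91 g/cm³.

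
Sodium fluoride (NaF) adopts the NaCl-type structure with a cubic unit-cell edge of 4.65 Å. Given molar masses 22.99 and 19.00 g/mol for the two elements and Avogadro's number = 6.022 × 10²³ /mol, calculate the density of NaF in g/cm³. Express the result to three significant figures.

The NaCl-type structure contains Z = 4 formula units per cell; M(NaF) = 22.99 + 19.00 = 41.99 g/mol.
a³ = (4.650 × 10^-8 cm)³ = 1.005 × 10^-22 cm³.
ρ = 4 × 41.99 / (6.022 × 10²³ × 1.005 × 10^-22) = 2.774 g/cm³.

2.77 g/cm³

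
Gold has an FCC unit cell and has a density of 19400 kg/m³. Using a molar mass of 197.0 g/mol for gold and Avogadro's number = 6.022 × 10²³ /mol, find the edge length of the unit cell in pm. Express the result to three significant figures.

With Z = 4 atoms per FCC cell, a³ = Z·M/(N_A·ρ) = 4 × 197.0 / (6.022 × 10²³ × 19.40 g/cm³) = 6.745 × 10^-23 cm³.
a = (6.745 × 10^-23)^(1/3) = 4.071 × 10^-8 cm = 407 pm.

407 pm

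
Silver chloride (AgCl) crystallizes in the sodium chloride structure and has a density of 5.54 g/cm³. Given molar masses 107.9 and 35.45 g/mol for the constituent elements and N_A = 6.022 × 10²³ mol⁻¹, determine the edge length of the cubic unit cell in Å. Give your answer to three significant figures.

M(AgCl) = 143.35 g/mol; Z = 4 formula units per cell.
a³ = Z·M/(N_A·ρ) = 4 × 143.35 / (6.022 × 10²³ × 5.54) = 1.719 × 10^-22 cm³, so a = 5.560 × 10^-8 cm = 5.56 Å.

5.56 Å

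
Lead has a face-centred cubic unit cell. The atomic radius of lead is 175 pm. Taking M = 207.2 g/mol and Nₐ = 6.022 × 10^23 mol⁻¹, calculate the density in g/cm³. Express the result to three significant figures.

11.3 g/cm³

In an FCC lattice, atoms touch along the face diagonal, so √2·a = 4r, giving a = 495.0 pm = 4.950 × 10^-8 cm.
With Z = 4, ρ = Z·M/(N_A·a³) = 4 × 207.2 / (6.022 × 10²³ × 1.213 × 10^-22) = 11.35 g/cm³.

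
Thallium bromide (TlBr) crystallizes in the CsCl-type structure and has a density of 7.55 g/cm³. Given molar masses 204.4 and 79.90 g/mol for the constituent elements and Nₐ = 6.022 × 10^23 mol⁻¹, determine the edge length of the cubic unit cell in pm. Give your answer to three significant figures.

397 pm

M(TlBr) = 284.3 g/mol; Z = 1 formula unit per cell.
a³ = Z·M/(N_A·ρ) = 1 × 284.3 / (6.022 × 10²³ × 7.55) = 6.253 × 10^-23 cm³, so a = 3.969 × 10^-8 cm = 397 pm.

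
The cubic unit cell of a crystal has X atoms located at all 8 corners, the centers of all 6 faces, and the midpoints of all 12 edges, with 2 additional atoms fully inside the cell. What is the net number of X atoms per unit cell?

9

Corner atoms are shared by 8 cells (1/8 each), face atoms by 2 (1/2 each), edge atoms by 4 (1/4 each), interior atoms are unshared.
Net atoms = 8 × 1/8 + 6 × 1/2 + 12 × 1/4 + 2 = 1 + 3 + 3 + 2 = 9.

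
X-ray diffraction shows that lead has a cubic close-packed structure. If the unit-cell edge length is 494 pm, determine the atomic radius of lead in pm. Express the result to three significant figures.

175 pm

In an FCC lattice, atoms touch along the face diagonal, so √2·a = 4r.
r = √2·a/4 = 1.4142 × 494 / 4 = 175 pm.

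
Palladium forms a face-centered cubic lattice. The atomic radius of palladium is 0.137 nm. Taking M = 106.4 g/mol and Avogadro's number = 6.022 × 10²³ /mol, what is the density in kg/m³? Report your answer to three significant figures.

12100 kg/m³

In an FCC lattice, atoms touch along the face diagonal, so √2·a = 4r, giving a = 0.3875 nm = 3.875 × 10^-8 cm.
With Z = 4, ρ = Z·M/(N_A·a³) = 4 × 106.4 / (6.022 × 10²³ × 5.818 × 10^-23) = 12.15 g/cm³ = 12100 kg/m³.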